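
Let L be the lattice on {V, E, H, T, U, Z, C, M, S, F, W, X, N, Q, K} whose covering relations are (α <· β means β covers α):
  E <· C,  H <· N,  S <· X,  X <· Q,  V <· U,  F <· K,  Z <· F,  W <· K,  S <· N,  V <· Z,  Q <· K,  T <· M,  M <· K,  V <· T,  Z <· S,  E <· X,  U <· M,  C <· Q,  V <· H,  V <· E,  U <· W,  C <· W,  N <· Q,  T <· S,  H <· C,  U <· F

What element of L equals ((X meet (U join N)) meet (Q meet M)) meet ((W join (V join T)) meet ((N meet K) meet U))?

V

U ∨ N = K
X ∧ K = X
Q ∧ M = T
X ∧ T = T
V ∨ T = T
W ∨ T = K
N ∧ K = N
N ∧ U = V
K ∧ V = V
T ∧ V = V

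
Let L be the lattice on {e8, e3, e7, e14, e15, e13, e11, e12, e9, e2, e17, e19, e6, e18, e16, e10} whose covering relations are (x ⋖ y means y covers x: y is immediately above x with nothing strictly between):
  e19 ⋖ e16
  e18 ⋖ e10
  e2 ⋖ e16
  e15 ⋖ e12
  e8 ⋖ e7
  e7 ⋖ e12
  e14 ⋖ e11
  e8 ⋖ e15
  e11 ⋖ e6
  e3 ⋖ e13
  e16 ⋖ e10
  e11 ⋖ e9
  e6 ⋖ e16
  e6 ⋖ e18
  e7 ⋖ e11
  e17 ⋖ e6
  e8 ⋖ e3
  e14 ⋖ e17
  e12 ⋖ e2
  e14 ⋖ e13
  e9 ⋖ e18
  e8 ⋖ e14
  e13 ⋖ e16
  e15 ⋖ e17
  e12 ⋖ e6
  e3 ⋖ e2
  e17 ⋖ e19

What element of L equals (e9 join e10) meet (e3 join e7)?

e9 ∨ e10 = e10
e3 ∨ e7 = e2
e10 ∧ e2 = e2

e2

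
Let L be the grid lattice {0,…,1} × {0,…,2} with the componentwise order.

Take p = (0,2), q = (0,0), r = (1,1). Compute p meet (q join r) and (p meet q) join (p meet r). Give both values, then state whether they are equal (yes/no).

q join r = (1,1), so p meet (q join r) = (0,2) meet (1,1) = (0,1).
p meet q = (0,0) and p meet r = (0,1), so (p meet q) join (p meet r) = (0,0) join (0,1) = (0,1).
Equal: yes.

(0,1); (0,1); yes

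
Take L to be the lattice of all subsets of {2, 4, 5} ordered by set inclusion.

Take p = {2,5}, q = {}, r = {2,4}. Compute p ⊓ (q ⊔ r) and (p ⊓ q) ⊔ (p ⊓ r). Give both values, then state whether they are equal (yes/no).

q ⊔ r = {2,4}, so p ⊓ (q ⊔ r) = {2,5} ⊓ {2,4} = {2}.
p ⊓ q = {} and p ⊓ r = {2}, so (p ⊓ q) ⊔ (p ⊓ r) = {} ⊔ {2} = {2}.
Equal: yes.

{2}; {2}; yes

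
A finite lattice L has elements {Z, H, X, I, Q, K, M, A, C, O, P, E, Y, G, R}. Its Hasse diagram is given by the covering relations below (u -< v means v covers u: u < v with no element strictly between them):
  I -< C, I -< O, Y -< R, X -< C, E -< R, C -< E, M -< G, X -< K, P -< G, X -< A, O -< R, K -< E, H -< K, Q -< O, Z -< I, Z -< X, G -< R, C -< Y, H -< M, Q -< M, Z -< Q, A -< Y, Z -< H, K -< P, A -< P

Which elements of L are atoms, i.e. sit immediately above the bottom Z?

The atoms are exactly the elements that cover Z: H, I, Q, X.

H, I, Q, X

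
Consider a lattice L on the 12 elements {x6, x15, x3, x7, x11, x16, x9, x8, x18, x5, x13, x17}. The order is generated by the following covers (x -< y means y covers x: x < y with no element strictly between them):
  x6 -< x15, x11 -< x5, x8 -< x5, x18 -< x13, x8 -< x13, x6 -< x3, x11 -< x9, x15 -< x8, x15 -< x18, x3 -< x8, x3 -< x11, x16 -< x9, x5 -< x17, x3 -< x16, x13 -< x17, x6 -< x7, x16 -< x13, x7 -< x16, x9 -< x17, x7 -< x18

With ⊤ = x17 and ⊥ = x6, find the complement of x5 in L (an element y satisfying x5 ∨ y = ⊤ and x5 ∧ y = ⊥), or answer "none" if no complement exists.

Need y with x5 ∨ y = x17 and x5 ∧ y = x6.
Checking each element gives: x7.

x7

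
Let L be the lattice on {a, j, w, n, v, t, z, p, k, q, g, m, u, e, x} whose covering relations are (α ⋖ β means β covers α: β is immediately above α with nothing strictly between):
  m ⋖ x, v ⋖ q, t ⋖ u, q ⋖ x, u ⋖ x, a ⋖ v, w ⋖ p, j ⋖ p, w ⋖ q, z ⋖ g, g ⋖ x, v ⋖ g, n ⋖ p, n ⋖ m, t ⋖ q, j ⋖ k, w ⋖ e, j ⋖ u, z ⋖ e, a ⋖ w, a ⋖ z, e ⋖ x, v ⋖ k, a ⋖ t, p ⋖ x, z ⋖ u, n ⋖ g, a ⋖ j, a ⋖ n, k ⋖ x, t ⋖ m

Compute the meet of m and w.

a

Common lower bounds of {m, w}: a.
The greatest among these is a.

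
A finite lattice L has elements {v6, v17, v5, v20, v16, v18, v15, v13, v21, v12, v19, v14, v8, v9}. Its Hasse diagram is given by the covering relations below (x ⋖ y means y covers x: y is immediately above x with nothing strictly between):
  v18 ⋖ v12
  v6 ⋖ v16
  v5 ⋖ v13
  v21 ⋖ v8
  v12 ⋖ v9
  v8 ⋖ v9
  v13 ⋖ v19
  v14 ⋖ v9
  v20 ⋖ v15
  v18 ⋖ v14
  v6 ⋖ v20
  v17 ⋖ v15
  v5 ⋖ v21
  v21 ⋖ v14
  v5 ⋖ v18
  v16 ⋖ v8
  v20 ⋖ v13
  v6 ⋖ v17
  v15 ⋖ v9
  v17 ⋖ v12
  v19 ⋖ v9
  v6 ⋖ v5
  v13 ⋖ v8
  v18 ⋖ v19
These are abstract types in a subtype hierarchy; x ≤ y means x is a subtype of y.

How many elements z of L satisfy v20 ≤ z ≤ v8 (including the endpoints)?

The interval [v20, v8] = {v13, v20, v8}, which has 3 elements.

3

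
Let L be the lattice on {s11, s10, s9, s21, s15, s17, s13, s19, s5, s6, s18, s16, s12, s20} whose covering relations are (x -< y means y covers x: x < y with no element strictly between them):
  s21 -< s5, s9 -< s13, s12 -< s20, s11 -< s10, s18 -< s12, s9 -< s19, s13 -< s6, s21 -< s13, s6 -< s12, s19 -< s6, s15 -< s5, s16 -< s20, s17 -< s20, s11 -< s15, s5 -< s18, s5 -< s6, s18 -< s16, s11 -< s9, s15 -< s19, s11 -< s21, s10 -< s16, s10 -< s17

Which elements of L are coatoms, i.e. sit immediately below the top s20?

s12, s16, s17

The coatoms are exactly the elements covered by s20: s12, s16, s17.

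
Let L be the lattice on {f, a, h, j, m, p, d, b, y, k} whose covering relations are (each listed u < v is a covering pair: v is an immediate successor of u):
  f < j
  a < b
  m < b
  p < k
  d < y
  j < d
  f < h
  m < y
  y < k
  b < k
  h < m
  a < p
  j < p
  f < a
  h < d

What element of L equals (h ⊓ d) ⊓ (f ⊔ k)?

h

h ∧ d = h
f ∨ k = k
h ∧ k = h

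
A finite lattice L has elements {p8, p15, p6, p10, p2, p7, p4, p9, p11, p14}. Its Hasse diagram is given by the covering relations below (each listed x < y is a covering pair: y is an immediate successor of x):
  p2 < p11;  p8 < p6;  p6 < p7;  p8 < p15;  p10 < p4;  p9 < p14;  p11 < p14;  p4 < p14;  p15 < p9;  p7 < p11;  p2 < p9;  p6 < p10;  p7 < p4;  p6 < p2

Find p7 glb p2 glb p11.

Common lower bounds of {p7, p2, p11}: p6, p8.
The greatest among these is p6.

p6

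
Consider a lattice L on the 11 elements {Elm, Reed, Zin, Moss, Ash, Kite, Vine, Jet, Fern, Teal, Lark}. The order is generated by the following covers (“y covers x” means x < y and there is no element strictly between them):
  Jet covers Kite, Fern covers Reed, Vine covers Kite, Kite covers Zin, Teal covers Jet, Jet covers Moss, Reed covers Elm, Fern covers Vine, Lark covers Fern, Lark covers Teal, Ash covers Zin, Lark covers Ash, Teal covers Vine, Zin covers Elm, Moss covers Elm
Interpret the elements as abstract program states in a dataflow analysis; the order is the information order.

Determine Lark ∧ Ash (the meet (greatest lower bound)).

Ash

Common lower bounds of {Lark, Ash}: Ash, Elm, Zin.
The greatest among these is Ash.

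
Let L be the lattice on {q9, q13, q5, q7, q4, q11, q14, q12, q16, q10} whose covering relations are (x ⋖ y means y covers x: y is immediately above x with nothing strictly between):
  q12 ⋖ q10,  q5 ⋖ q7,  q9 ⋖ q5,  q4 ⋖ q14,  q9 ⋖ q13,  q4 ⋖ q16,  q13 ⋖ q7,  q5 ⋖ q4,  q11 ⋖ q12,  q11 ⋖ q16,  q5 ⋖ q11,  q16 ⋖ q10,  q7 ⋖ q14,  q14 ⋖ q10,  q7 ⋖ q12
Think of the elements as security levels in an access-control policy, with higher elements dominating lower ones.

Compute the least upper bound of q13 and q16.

Common upper bounds of {q13, q16}: q10.
The least among these is q10.

q10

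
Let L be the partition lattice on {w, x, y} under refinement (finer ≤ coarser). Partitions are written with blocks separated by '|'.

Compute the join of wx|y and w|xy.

The join of wx|y and w|xy merges any blocks that overlap across the partitions, giving wxy.

wxy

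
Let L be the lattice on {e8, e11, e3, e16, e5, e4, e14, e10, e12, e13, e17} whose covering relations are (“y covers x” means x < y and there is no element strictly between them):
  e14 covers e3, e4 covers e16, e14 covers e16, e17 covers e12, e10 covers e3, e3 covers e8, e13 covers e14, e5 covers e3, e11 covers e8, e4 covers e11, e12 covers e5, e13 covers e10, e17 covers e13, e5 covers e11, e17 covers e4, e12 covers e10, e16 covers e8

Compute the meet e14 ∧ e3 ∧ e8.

Common lower bounds of {e14, e3, e8}: e8.
The greatest among these is e8.

e8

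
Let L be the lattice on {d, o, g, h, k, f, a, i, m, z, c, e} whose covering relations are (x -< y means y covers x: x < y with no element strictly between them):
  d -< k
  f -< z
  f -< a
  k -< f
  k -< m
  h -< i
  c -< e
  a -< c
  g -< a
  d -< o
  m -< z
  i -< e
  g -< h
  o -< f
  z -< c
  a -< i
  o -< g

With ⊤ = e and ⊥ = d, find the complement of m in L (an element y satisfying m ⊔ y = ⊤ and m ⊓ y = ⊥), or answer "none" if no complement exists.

Need y with m ∨ y = e and m ∧ y = d.
Checking each element gives: h.

h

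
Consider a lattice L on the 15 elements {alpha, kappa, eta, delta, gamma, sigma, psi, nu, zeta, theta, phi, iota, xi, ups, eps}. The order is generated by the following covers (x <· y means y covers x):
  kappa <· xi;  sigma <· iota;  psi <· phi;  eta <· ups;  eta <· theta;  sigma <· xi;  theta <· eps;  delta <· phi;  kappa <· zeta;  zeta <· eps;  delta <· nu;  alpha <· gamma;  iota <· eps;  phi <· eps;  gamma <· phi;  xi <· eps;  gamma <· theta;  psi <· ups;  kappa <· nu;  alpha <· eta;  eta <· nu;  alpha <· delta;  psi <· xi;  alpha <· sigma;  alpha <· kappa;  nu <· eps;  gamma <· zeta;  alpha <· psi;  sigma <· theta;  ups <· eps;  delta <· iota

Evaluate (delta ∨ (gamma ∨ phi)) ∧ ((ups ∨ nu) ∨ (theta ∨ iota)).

phi

gamma ∨ phi = phi
delta ∨ phi = phi
ups ∨ nu = eps
theta ∨ iota = eps
eps ∨ eps = eps
phi ∧ eps = phi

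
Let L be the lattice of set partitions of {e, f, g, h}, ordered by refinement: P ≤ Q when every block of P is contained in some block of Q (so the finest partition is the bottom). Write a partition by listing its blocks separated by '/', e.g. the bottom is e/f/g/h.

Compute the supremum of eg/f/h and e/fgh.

efgh

Common upper bounds of {eg/f/h, e/fgh}: efgh.
The least among these is efgh.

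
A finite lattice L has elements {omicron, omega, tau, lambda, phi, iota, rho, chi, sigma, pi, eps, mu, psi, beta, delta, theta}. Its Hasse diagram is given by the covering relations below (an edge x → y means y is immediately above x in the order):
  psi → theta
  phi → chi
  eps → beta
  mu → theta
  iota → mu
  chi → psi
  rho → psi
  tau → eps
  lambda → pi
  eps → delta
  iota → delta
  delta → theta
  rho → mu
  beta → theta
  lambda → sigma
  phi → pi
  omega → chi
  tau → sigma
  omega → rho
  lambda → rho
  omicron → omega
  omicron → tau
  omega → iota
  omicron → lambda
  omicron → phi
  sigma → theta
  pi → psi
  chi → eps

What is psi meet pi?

pi

Common lower bounds of {psi, pi}: lambda, omicron, phi, pi.
The greatest among these is pi.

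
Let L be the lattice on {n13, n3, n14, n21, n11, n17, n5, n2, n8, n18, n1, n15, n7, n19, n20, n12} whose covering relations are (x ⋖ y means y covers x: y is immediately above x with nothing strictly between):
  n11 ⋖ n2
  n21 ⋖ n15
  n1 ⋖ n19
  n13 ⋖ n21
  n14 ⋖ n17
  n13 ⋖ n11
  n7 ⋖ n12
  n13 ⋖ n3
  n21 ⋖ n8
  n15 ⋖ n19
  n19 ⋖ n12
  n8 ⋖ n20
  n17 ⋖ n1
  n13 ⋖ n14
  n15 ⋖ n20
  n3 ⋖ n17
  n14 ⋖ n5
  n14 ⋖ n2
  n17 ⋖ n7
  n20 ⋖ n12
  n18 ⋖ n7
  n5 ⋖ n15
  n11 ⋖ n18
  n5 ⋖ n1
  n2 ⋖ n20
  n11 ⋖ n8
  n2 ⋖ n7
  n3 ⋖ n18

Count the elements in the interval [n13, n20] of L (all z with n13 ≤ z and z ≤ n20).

The interval [n13, n20] = {n11, n13, n14, n15, n2, n20, n21, n5, n8}, which has 9 elements.

9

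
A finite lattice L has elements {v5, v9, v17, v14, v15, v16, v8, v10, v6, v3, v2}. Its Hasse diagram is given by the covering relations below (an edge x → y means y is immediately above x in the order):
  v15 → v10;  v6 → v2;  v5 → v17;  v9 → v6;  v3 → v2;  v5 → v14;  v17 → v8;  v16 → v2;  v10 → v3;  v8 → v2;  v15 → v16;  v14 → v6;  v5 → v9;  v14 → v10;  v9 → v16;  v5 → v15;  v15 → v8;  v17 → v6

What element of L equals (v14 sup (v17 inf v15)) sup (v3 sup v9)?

v17 ∧ v15 = v5
v14 ∨ v5 = v14
v3 ∨ v9 = v2
v14 ∨ v2 = v2

v2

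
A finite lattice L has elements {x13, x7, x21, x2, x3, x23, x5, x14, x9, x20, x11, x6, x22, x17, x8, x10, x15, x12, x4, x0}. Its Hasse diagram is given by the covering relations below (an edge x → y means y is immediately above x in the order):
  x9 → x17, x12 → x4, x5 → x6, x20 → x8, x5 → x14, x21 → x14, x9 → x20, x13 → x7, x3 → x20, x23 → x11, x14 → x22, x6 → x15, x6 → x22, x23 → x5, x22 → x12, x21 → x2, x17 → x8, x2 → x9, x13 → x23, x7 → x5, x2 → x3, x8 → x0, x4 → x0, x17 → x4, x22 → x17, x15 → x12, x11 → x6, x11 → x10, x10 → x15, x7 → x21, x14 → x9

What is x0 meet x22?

Common lower bounds of {x0, x22}: x11, x13, x14, x21, x22, x23, x5, x6, x7.
The greatest among these is x22.

x22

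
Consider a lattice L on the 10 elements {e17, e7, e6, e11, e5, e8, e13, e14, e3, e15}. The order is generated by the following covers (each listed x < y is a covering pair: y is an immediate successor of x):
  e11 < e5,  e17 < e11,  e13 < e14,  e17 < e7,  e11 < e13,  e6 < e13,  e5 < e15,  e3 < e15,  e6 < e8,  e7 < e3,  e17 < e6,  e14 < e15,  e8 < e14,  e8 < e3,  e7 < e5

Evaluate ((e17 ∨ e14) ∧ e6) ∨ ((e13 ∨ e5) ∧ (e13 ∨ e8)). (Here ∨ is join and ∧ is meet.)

e17 ∨ e14 = e14
e14 ∧ e6 = e6
e13 ∨ e5 = e15
e13 ∨ e8 = e14
e15 ∧ e14 = e14
e6 ∨ e14 = e14

e14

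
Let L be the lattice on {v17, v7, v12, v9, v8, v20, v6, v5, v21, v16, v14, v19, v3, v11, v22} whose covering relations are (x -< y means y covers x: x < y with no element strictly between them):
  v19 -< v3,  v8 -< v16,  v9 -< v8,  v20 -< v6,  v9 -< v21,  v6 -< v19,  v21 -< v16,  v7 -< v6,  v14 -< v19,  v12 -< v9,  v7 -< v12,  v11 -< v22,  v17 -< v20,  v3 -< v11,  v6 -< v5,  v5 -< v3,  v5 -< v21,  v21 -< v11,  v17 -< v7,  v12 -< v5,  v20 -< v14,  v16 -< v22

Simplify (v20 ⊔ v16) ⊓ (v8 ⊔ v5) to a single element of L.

v16

v20 ∨ v16 = v16
v8 ∨ v5 = v16
v16 ∧ v16 = v16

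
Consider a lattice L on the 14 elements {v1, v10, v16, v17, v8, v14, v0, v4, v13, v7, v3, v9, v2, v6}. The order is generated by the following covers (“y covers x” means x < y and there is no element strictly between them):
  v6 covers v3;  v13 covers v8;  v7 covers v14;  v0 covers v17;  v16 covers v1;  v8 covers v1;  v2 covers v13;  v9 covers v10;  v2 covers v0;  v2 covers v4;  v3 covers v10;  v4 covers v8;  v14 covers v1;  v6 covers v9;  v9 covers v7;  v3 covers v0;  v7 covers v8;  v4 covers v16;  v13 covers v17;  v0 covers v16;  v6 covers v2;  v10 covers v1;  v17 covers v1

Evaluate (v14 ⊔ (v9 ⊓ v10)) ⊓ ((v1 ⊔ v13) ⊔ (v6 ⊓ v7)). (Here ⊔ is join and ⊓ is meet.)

v9 ∧ v10 = v10
v14 ∨ v10 = v9
v1 ∨ v13 = v13
v6 ∧ v7 = v7
v13 ∨ v7 = v6
v9 ∧ v6 = v9

v9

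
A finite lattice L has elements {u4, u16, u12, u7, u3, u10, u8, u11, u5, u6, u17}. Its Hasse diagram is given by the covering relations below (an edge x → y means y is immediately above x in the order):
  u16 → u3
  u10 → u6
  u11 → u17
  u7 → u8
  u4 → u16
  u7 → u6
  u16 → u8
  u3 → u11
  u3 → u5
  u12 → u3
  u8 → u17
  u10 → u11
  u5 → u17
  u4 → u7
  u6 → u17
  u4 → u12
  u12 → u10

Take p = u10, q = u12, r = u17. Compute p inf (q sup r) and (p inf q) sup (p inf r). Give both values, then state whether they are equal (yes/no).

q sup r = u17, so p inf (q sup r) = u10 inf u17 = u10.
p inf q = u12 and p inf r = u10, so (p inf q) sup (p inf r) = u12 sup u10 = u10.
Equal: yes.

u10; u10; yes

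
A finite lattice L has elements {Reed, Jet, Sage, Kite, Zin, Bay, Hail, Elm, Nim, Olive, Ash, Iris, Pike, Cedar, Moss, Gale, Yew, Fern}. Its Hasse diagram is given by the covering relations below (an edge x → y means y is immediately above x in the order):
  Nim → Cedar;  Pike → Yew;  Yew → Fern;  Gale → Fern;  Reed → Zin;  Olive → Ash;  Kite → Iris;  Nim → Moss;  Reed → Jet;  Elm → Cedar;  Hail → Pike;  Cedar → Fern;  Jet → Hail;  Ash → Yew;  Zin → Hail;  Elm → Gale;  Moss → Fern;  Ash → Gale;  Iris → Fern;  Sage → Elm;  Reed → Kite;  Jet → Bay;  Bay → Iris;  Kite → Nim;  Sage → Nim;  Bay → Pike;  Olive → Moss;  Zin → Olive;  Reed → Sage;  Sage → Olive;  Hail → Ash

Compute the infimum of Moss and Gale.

Olive

Common lower bounds of {Moss, Gale}: Olive, Reed, Sage, Zin.
The greatest among these is Olive.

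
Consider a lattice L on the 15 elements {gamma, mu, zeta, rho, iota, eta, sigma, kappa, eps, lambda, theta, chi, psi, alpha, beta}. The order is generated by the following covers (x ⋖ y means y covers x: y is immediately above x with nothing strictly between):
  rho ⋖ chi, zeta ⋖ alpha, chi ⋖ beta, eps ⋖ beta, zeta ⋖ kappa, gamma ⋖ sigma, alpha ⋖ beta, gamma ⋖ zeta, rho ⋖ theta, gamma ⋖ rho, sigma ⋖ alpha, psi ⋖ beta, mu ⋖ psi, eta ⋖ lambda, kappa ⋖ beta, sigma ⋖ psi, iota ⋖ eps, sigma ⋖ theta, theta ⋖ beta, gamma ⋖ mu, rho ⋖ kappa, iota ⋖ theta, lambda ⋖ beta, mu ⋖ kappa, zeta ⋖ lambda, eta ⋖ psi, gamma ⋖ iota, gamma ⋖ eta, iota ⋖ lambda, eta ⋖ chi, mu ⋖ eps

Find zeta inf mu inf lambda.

gamma

Common lower bounds of {zeta, mu, lambda}: gamma.
The greatest among these is gamma.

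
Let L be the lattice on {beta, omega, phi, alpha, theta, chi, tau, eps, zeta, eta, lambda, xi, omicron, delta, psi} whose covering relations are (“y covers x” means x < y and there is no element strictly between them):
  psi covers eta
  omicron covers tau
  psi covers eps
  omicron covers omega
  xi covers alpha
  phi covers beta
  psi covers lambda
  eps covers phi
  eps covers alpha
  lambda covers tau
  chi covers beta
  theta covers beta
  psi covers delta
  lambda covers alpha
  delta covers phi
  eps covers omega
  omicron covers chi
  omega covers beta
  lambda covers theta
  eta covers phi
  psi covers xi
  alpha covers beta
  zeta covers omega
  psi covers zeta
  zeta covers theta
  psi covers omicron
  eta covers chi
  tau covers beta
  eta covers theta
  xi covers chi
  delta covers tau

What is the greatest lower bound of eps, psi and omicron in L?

Common lower bounds of {eps, psi, omicron}: beta, omega.
The greatest among these is omega.

omega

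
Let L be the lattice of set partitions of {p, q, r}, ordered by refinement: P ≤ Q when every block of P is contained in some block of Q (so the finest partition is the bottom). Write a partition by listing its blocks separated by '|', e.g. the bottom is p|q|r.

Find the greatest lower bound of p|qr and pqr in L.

The meet (common refinement) of p|qr and pqr intersects blocks pairwise, giving p|qr.

p|qr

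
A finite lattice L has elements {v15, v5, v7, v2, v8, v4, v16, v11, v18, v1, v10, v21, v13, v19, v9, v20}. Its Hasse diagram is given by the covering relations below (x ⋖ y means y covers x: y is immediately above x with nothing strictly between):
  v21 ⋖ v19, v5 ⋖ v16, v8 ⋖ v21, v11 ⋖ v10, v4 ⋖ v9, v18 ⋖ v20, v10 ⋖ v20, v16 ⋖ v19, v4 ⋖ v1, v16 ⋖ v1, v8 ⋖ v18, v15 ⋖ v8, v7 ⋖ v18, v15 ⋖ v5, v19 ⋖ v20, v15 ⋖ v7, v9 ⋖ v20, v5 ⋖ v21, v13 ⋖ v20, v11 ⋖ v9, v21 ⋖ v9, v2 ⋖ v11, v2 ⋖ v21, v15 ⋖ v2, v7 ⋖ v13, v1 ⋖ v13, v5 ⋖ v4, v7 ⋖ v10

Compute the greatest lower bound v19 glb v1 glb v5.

v5

Common lower bounds of {v19, v1, v5}: v15, v5.
The greatest among these is v5.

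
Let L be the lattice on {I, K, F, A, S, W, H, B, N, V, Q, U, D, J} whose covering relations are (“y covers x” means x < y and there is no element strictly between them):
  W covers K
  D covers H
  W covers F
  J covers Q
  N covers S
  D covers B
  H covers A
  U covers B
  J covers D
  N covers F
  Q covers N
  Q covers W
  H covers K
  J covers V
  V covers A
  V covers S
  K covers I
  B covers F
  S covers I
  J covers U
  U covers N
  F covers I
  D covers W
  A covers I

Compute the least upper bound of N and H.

Common upper bounds of {N, H}: J.
The least among these is J.

J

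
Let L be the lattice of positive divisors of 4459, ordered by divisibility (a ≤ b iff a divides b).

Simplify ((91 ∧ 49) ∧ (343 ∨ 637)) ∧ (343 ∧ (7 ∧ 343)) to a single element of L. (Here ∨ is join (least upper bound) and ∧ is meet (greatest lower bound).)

91 ∧ 49 = 7
343 ∨ 637 = 4459
7 ∧ 4459 = 7
7 ∧ 343 = 7
343 ∧ 7 = 7
7 ∧ 7 = 7

7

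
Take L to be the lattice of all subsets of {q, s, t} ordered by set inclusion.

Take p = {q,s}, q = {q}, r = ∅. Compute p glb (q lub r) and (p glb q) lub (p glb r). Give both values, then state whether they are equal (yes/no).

{q}; {q}; yes

q lub r = {q}, so p glb (q lub r) = {q,s} glb {q} = {q}.
p glb q = {q} and p glb r = ∅, so (p glb q) lub (p glb r) = {q} lub ∅ = {q}.
Equal: yes.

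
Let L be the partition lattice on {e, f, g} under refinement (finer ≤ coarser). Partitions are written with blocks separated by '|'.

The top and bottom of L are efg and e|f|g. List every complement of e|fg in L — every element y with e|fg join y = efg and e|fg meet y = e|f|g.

ef|g, eg|f

Need y with e|fg ∨ y = efg and e|fg ∧ y = e|f|g.
Checking each element gives: ef|g, eg|f.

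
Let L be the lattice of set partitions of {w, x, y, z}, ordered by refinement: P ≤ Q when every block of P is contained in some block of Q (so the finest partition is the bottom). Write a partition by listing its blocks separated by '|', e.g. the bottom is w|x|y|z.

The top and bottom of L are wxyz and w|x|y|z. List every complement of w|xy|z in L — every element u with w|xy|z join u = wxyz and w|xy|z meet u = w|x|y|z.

Need u with w|xy|z ∨ u = wxyz and w|xy|z ∧ u = w|x|y|z.
Checking each element gives: wxz|y, wx|yz, wyz|x, wy|xz.

wxz|y, wx|yz, wyz|x, wy|xz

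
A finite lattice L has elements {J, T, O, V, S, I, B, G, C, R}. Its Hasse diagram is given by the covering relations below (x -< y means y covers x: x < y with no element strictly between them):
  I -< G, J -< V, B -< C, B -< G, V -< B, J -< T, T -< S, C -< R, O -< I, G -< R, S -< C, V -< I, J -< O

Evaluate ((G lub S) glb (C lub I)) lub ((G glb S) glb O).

G ∨ S = R
C ∨ I = R
R ∧ R = R
G ∧ S = J
J ∧ O = J
R ∨ J = R

R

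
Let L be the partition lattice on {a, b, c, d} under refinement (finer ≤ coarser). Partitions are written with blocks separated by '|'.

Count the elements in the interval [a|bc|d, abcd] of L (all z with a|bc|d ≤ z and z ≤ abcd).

The interval [a|bc|d, abcd] = {abcd, abc|d, ad|bc, a|bcd, a|bc|d}, which has 5 elements.

5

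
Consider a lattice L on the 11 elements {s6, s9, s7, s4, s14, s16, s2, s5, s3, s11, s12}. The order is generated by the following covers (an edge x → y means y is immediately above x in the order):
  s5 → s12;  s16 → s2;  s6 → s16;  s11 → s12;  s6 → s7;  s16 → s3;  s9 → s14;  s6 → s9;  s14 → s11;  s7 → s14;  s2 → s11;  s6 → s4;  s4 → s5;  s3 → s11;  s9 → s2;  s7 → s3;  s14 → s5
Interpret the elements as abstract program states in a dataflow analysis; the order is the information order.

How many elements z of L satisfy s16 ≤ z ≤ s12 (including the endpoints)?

The interval [s16, s12] = {s11, s12, s16, s2, s3}, which has 5 elements.

5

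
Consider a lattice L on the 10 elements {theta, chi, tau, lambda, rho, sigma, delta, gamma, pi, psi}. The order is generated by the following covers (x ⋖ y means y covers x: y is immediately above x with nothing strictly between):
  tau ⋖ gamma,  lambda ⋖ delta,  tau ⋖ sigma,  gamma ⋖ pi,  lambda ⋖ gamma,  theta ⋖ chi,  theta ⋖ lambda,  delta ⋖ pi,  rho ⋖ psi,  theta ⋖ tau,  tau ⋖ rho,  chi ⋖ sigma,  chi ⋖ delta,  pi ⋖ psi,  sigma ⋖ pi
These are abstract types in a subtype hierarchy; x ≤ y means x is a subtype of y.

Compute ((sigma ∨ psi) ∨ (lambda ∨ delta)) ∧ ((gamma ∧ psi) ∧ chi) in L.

theta

sigma ∨ psi = psi
lambda ∨ delta = delta
psi ∨ delta = psi
gamma ∧ psi = gamma
gamma ∧ chi = theta
psi ∧ theta = theta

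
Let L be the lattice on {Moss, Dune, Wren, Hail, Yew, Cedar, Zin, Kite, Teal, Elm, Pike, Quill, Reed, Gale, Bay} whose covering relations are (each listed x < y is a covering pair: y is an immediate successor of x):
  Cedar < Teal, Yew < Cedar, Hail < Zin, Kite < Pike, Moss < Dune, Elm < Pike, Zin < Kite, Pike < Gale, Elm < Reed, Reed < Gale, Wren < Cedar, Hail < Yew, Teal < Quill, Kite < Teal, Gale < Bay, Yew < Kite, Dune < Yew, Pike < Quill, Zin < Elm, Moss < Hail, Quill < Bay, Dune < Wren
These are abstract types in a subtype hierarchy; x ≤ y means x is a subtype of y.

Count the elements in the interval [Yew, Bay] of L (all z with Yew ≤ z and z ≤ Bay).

The interval [Yew, Bay] = {Bay, Cedar, Gale, Kite, Pike, Quill, Teal, Yew}, which has 8 elements.

8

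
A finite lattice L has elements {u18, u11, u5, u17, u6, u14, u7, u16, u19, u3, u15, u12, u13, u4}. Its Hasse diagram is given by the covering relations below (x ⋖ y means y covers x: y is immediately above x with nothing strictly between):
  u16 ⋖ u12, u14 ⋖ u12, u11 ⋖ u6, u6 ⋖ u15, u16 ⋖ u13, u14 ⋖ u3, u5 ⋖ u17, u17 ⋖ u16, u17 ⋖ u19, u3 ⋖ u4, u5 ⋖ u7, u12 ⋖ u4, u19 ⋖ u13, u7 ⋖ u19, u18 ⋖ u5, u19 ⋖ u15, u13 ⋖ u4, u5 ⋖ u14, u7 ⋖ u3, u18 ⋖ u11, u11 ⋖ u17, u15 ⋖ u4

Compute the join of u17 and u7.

Common upper bounds of {u17, u7}: u13, u15, u19, u4.
The least among these is u19.

u19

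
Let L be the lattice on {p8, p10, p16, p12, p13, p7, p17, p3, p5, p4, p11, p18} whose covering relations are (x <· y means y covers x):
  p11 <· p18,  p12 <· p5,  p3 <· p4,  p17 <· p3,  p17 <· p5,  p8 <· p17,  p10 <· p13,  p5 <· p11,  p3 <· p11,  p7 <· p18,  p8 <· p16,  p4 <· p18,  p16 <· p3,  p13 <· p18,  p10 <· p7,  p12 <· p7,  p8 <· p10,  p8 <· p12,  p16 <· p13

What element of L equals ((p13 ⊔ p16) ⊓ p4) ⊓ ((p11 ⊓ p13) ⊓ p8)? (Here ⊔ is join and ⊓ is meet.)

p13 ∨ p16 = p13
p13 ∧ p4 = p16
p11 ∧ p13 = p16
p16 ∧ p8 = p8
p16 ∧ p8 = p8

p8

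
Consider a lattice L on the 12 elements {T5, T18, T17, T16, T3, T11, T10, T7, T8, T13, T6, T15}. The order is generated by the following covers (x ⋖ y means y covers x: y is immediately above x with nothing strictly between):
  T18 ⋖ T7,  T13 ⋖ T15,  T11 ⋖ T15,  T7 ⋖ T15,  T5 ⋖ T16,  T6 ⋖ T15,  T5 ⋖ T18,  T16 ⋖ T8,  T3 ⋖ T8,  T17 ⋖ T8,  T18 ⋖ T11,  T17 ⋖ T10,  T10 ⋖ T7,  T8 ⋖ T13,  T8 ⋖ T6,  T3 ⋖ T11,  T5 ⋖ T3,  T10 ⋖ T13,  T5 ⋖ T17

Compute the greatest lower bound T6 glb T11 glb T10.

Common lower bounds of {T6, T11, T10}: T5.
The greatest among these is T5.

T5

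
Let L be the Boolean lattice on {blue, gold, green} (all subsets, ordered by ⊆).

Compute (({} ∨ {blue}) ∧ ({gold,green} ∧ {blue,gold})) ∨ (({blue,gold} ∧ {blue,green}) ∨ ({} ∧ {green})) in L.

{blue}

{} ∨ {blue} = {blue}
{gold,green} ∧ {blue,gold} = {gold}
{blue} ∧ {gold} = {}
{blue,gold} ∧ {blue,green} = {blue}
{} ∧ {green} = {}
{blue} ∨ {} = {blue}
{} ∨ {blue} = {blue}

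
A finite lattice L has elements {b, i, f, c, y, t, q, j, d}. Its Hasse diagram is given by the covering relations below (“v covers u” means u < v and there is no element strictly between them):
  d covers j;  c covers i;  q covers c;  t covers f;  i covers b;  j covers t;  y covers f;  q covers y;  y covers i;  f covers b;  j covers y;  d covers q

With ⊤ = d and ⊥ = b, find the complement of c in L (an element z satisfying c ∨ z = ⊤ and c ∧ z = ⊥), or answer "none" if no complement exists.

Need z with c ∨ z = d and c ∧ z = b.
Checking each element gives: t.

t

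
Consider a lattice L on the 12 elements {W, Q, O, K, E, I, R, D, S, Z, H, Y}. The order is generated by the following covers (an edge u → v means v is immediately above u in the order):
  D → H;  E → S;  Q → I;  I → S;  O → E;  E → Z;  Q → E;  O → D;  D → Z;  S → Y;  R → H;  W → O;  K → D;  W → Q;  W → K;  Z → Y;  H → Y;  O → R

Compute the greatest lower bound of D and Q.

Common lower bounds of {D, Q}: W.
The greatest among these is W.

W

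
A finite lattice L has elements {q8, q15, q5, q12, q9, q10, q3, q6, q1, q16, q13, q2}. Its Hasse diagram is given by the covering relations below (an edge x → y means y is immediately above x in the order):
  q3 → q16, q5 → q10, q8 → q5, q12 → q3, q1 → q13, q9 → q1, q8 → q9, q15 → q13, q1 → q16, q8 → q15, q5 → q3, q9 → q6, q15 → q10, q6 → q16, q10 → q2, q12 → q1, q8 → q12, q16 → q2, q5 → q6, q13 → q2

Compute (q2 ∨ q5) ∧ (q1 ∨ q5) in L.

q2 ∨ q5 = q2
q1 ∨ q5 = q16
q2 ∧ q16 = q16

q16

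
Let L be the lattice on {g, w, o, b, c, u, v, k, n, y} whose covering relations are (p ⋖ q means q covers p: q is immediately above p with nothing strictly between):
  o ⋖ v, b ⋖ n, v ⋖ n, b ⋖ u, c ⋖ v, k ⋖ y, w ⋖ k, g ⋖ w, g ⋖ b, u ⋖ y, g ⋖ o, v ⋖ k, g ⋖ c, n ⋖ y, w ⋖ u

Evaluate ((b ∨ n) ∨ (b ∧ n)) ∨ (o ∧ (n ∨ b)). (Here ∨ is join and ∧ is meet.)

n

b ∨ n = n
b ∧ n = b
n ∨ b = n
n ∨ b = n
o ∧ n = o
n ∨ o = n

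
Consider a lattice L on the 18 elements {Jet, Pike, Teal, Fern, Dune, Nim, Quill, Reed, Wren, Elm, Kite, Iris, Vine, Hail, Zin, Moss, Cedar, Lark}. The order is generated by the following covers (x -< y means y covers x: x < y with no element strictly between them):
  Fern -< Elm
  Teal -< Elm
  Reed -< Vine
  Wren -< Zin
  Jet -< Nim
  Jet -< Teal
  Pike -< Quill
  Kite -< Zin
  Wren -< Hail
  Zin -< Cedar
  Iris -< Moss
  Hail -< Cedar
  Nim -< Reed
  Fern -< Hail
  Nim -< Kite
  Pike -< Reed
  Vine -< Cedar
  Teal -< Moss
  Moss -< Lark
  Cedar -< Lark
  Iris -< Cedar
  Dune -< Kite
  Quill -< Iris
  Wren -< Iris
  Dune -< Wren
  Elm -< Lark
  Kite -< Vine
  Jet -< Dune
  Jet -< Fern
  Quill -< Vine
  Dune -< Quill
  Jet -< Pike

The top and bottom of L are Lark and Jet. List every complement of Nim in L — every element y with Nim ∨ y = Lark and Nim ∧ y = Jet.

Elm, Moss, Teal

Need y with Nim ∨ y = Lark and Nim ∧ y = Jet.
Checking each element gives: Elm, Moss, Teal.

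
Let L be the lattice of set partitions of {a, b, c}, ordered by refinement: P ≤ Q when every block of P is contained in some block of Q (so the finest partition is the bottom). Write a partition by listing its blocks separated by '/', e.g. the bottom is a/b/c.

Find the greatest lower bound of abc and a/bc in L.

a/bc

Common lower bounds of {abc, a/bc}: a/b/c, a/bc.
The greatest among these is a/bc.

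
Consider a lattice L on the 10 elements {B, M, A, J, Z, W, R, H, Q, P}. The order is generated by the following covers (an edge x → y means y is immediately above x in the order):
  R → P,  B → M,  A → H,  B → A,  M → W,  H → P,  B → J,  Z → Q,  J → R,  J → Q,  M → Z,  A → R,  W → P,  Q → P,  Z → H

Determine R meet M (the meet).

B

Common lower bounds of {R, M}: B.
The greatest among these is B.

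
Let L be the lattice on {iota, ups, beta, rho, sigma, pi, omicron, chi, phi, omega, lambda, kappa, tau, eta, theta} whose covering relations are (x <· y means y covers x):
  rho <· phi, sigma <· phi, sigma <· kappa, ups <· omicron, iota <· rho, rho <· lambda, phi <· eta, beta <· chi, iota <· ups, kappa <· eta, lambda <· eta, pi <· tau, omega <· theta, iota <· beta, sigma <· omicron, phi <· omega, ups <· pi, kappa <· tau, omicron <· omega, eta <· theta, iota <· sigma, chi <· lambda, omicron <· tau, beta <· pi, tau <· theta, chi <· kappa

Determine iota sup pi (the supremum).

Common upper bounds of {iota, pi}: pi, tau, theta.
The least among these is pi.

pi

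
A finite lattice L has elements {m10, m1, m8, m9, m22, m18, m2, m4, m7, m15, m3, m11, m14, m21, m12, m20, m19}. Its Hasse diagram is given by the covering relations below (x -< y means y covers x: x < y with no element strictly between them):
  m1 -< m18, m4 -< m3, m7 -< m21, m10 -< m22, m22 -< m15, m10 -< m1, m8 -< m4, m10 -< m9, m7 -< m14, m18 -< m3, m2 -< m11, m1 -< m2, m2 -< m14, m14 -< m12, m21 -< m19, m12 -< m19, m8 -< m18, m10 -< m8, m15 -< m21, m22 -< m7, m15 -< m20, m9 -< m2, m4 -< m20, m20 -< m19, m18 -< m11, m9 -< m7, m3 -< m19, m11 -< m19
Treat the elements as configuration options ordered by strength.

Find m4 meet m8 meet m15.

m10

Common lower bounds of {m4, m8, m15}: m10.
The greatest among these is m10.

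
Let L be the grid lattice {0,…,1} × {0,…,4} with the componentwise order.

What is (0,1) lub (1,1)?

In a product of chains, the join is componentwise max, giving (1,1).

(1,1)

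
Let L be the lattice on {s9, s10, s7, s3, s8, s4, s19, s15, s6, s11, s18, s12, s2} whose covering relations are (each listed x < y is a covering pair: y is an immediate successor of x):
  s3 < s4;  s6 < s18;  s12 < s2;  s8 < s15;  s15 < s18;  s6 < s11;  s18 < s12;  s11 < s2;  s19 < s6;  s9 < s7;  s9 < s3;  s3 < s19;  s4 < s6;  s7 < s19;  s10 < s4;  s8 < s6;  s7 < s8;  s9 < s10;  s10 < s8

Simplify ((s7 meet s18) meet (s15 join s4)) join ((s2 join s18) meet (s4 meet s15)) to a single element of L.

s8

s7 ∧ s18 = s7
s15 ∨ s4 = s18
s7 ∧ s18 = s7
s2 ∨ s18 = s2
s4 ∧ s15 = s10
s2 ∧ s10 = s10
s7 ∨ s10 = s8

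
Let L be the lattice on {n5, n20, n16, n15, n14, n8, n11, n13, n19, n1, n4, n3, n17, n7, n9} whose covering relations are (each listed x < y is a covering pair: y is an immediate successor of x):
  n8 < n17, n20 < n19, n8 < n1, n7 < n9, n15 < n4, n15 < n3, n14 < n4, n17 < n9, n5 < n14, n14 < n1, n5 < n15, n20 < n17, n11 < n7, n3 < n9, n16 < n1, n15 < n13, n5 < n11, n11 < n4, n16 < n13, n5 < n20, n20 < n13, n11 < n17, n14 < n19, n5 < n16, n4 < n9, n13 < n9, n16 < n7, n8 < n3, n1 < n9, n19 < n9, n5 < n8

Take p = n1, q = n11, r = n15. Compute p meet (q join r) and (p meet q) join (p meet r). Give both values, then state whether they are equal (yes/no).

q join r = n4, so p meet (q join r) = n1 meet n4 = n14.
p meet q = n5 and p meet r = n5, so (p meet q) join (p meet r) = n5 join n5 = n5.
Equal: no.

n14; n5; no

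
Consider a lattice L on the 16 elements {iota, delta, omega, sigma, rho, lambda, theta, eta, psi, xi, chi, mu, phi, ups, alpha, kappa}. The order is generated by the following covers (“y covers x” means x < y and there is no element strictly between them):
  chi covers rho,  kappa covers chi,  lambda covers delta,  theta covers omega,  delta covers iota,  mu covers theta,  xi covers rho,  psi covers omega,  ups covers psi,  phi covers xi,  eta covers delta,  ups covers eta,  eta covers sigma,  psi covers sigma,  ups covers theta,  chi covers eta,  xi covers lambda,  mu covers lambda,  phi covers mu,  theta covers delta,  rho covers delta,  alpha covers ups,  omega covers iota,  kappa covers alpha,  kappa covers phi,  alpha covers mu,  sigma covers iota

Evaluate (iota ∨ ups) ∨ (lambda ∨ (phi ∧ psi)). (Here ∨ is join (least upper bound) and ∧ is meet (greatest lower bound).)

alpha

iota ∨ ups = ups
phi ∧ psi = omega
lambda ∨ omega = mu
ups ∨ mu = alpha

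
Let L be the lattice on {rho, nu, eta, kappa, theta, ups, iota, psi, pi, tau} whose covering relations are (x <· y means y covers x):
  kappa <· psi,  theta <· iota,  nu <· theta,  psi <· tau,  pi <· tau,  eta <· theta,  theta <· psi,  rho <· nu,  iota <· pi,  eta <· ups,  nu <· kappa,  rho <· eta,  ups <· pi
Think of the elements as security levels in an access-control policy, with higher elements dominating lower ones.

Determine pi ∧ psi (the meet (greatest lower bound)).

Common lower bounds of {pi, psi}: eta, nu, rho, theta.
The greatest among these is theta.

theta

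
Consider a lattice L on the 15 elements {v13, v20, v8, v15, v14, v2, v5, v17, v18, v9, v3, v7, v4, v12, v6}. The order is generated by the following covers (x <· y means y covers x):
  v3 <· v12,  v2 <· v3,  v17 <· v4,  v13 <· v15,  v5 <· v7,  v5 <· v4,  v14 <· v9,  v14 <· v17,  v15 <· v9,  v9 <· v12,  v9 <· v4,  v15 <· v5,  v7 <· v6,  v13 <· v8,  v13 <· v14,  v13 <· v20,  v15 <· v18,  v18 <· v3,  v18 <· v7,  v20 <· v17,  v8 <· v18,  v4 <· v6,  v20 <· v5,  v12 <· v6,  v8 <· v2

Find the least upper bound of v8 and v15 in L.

v18

Common upper bounds of {v8, v15}: v12, v18, v3, v6, v7.
The least among these is v18.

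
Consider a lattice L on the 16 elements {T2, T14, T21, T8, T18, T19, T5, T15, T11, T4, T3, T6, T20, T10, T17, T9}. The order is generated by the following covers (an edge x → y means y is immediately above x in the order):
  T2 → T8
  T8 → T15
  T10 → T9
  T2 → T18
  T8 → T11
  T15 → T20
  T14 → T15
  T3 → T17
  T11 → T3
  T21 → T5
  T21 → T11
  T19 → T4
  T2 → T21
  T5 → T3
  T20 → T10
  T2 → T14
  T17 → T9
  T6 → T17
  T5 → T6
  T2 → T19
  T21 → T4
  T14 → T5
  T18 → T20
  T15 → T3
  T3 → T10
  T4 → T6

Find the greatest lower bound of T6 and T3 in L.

Common lower bounds of {T6, T3}: T14, T2, T21, T5.
The greatest among these is T5.

T5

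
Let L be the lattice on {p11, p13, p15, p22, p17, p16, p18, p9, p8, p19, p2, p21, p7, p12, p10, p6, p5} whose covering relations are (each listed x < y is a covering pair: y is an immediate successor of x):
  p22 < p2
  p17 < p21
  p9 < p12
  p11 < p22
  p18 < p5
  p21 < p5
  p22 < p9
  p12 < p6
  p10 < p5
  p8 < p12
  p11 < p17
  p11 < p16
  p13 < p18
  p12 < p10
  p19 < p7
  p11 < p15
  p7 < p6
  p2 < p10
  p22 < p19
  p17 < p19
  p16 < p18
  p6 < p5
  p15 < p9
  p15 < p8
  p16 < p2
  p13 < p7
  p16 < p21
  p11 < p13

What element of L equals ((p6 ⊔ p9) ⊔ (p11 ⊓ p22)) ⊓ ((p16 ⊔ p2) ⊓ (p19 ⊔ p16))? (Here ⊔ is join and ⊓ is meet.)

p6 ∨ p9 = p6
p11 ∧ p22 = p11
p6 ∨ p11 = p6
p16 ∨ p2 = p2
p19 ∨ p16 = p5
p2 ∧ p5 = p2
p6 ∧ p2 = p22

p22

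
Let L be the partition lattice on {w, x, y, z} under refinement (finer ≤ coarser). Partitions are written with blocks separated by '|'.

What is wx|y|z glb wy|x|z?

w|x|y|z

The meet (common refinement) of wx|y|z and wy|x|z intersects blocks pairwise, giving w|x|y|z.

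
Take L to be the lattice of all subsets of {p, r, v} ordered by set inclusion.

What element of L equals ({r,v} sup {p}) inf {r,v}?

{r,v}

{r,v} ∨ {p} = {p,r,v}
{p,r,v} ∧ {r,v} = {r,v}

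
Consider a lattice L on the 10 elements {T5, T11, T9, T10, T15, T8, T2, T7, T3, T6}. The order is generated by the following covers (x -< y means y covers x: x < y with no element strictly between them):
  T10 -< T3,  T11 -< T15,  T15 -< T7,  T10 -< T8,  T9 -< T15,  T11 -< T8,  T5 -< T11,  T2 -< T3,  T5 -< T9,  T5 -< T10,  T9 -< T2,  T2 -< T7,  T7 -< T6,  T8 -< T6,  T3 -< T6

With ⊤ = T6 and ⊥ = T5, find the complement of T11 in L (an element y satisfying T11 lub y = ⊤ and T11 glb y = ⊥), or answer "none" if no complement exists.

Need y with T11 ∨ y = T6 and T11 ∧ y = T5.
Checking each element gives: T3.

T3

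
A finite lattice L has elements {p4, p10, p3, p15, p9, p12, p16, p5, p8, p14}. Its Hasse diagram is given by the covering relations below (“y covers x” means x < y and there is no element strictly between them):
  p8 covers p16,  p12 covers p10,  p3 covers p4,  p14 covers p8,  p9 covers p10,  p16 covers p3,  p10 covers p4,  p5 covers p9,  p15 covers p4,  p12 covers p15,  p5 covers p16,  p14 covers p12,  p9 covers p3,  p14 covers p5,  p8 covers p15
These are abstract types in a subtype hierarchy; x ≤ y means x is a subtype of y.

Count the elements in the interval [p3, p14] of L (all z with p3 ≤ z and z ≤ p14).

The interval [p3, p14] = {p14, p16, p3, p5, p8, p9}, which has 6 elements.

6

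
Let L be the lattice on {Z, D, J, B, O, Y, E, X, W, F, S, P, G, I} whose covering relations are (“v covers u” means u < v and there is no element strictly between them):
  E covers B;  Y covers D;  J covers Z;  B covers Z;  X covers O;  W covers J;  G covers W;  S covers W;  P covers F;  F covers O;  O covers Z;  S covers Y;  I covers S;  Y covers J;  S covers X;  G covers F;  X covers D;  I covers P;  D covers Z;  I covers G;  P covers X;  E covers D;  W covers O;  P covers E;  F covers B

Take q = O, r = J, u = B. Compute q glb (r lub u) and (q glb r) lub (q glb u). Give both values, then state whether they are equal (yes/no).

O; Z; no

r lub u = G, so q glb (r lub u) = O glb G = O.
q glb r = Z and q glb u = Z, so (q glb r) lub (q glb u) = Z lub Z = Z.
Equal: no.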